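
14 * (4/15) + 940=14156/15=943.73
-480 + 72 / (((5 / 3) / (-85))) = -4152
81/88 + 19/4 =499/88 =5.67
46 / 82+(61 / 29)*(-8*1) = -16.27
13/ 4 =3.25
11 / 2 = 5.50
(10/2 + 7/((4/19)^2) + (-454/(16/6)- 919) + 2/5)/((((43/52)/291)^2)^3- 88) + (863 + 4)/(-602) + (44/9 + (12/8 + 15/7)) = 252046057038295181615912748076913/14310001432791556396954050868335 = 17.61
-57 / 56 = -1.02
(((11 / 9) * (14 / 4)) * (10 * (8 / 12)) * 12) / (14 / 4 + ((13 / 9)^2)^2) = 43.58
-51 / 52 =-0.98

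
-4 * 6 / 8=-3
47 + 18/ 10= 244/ 5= 48.80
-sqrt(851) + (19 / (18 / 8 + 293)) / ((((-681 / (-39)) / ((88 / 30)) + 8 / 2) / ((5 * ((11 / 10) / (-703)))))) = -sqrt(851) - 12584 / 248767021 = -29.17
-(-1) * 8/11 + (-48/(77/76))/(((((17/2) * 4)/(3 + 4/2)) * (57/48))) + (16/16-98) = -133701/1309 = -102.14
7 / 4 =1.75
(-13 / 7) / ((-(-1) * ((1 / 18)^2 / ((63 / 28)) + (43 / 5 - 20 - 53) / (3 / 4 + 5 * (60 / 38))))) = 3459105 / 13873069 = 0.25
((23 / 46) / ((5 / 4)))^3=0.06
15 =15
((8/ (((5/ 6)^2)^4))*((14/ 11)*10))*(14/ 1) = 5267275776/ 859375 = 6129.19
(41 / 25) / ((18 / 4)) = 82 / 225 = 0.36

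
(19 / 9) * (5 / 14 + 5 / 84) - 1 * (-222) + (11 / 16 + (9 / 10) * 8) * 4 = 34348 / 135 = 254.43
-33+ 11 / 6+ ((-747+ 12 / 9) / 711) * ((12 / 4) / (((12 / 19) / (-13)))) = 286625 / 8532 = 33.59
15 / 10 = 3 / 2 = 1.50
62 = 62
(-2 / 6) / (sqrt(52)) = -sqrt(13) / 78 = -0.05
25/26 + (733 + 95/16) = 153899/208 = 739.90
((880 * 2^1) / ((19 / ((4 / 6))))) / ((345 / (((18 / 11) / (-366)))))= -64 / 79971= -0.00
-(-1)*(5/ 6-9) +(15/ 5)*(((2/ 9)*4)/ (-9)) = -8.46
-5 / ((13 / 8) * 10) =-4 / 13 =-0.31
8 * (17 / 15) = 136 / 15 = 9.07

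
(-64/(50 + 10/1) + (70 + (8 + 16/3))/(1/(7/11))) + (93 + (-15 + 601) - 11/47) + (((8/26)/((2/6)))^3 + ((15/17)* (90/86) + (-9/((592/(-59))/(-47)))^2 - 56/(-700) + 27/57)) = 2510.21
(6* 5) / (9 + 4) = 2.31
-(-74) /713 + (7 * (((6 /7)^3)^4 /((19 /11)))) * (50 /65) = 206866616821034 /348228990036473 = 0.59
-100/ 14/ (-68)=25/ 238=0.11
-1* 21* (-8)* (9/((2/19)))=14364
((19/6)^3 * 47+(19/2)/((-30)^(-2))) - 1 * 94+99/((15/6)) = 10787113/1080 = 9988.07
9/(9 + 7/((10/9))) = 10/17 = 0.59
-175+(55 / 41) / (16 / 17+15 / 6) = -837605 / 4797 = -174.61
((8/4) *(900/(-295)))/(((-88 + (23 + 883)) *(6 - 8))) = 90/24131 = 0.00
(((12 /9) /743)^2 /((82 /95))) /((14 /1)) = 380 /1425942567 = 0.00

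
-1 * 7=-7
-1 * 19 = -19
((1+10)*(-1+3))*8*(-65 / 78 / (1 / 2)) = -880 / 3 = -293.33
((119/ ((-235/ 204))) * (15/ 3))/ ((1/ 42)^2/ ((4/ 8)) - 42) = 1259496/ 102413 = 12.30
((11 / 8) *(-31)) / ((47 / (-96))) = 4092 / 47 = 87.06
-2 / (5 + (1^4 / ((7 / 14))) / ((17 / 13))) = -34 / 111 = -0.31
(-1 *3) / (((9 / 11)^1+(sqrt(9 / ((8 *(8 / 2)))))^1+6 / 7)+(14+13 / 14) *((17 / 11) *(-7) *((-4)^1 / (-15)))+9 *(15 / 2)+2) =-3599774640 / 33716271863+48024900 *sqrt(2) / 33716271863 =-0.10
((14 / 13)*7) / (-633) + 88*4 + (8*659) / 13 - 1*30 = 5986816 / 8229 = 727.53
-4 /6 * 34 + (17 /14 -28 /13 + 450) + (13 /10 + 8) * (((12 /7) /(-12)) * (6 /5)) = 424.80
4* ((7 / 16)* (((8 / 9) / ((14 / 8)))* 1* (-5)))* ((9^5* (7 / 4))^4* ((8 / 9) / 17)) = -1801886096740474447605 / 68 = -26498324952065800700.07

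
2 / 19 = 0.11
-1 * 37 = -37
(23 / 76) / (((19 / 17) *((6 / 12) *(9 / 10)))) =1955 / 3249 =0.60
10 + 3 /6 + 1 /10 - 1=48 /5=9.60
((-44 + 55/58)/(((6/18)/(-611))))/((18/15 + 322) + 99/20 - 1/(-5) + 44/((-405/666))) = 37448190/121481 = 308.26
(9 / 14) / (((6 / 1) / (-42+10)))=-24 / 7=-3.43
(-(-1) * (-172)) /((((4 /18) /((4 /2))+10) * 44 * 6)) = -0.06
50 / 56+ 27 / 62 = 1153 / 868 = 1.33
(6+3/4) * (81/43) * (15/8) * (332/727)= 2722815/250088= 10.89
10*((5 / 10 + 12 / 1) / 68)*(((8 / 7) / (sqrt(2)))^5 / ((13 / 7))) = 0.34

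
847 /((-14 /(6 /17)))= -363 /17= -21.35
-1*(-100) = 100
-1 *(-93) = 93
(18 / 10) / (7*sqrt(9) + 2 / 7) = 63 / 745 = 0.08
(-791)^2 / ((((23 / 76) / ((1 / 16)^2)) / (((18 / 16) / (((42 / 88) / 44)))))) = 616474551 / 736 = 837601.29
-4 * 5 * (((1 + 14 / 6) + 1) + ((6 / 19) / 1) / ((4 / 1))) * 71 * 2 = -714260 / 57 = -12530.88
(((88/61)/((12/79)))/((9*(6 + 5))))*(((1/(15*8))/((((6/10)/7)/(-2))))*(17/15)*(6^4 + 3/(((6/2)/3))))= -27.46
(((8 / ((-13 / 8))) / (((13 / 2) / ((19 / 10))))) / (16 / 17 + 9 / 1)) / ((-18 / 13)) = 10336 / 98865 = 0.10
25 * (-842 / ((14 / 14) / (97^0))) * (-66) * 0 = 0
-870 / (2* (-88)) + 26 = 30.94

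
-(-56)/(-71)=-56/71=-0.79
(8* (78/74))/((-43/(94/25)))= -29328/39775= -0.74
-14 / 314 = -7 / 157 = -0.04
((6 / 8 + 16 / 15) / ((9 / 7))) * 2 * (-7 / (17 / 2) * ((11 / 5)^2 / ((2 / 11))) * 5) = -7108871 / 22950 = -309.75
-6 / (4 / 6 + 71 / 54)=-324 / 107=-3.03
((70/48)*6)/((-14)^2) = 5/112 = 0.04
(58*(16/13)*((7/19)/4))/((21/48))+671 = 169449/247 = 686.03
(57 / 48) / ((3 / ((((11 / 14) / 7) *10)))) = 0.44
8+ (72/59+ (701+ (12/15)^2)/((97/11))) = 12703309/143075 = 88.79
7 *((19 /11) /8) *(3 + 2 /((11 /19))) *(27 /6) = 84987 /1936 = 43.90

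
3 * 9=27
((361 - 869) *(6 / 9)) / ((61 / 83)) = -460.81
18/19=0.95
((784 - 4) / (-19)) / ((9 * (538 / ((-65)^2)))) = -549250 / 15333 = -35.82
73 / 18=4.06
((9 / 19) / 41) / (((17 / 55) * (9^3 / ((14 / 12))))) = 385 / 6436098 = 0.00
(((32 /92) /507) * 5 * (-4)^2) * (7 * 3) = 4480 /3887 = 1.15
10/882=5/441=0.01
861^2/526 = 741321/526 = 1409.36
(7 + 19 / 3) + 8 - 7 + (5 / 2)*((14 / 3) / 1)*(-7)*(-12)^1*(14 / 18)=6989 / 9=776.56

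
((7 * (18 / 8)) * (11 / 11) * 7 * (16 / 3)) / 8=147 / 2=73.50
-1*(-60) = 60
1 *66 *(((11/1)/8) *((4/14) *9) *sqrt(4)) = 3267/7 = 466.71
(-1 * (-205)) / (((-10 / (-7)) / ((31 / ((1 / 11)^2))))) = 1076537 / 2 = 538268.50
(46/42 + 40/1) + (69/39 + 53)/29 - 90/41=13239893/324597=40.79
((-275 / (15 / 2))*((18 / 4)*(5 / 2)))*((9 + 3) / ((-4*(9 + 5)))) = 2475 / 28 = 88.39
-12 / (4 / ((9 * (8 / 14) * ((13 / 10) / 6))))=-117 / 35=-3.34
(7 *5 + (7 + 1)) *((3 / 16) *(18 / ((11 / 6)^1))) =3483 / 44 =79.16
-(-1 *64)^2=-4096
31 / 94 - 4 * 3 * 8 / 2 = -4481 / 94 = -47.67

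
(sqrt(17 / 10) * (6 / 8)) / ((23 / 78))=117 * sqrt(170) / 460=3.32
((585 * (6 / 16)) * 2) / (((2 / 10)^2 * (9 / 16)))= 19500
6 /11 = 0.55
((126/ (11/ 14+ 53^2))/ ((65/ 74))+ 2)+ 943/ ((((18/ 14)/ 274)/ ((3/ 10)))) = 92495298487/ 1534143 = 60291.18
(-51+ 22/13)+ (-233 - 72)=-4606/13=-354.31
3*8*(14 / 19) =336 / 19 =17.68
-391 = -391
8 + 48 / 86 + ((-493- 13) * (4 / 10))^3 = -44566604304 / 5375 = -8291461.27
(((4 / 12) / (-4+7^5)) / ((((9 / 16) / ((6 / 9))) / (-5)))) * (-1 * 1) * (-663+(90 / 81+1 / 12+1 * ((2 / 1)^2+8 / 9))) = -315320 / 4083129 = -0.08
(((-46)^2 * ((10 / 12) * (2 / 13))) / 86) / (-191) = -5290 / 320307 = -0.02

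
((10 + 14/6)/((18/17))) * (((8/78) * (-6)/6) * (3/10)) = -629/1755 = -0.36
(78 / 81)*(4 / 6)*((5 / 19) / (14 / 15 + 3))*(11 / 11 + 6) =9100 / 30267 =0.30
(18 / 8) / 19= 9 / 76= 0.12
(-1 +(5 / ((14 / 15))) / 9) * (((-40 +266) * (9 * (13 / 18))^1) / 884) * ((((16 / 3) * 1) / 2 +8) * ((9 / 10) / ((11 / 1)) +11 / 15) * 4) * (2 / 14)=-243176 / 72765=-3.34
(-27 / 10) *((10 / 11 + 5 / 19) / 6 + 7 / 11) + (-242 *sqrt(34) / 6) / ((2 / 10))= -605 *sqrt(34) / 3 - 9387 / 4180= -1178.15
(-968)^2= 937024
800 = 800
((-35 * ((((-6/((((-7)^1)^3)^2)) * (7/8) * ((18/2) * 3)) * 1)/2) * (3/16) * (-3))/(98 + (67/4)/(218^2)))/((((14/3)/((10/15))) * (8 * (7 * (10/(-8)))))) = 2887083/11689275222800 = 0.00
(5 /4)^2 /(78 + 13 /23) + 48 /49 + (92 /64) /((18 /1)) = 27523607 /25500384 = 1.08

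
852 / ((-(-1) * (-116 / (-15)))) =3195 / 29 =110.17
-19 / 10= -1.90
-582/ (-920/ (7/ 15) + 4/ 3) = 6111/ 20686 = 0.30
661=661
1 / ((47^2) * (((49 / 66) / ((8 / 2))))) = 264 / 108241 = 0.00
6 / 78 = 1 / 13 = 0.08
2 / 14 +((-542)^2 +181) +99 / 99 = 2057623 / 7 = 293946.14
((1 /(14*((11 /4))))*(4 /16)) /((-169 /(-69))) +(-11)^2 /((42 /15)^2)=5624441 /364364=15.44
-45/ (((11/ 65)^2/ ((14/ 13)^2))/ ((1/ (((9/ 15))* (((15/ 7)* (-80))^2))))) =-2401/ 23232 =-0.10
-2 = -2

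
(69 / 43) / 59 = 69 / 2537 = 0.03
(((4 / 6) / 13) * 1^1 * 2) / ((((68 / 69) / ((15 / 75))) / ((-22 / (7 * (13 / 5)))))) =-506 / 20111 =-0.03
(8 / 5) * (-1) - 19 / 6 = -143 / 30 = -4.77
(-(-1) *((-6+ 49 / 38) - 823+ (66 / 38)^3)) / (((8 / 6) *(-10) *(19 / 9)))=304631793 / 10425680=29.22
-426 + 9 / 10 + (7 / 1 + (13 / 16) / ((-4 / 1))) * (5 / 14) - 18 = -1974213 / 4480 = -440.67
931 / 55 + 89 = 5826 / 55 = 105.93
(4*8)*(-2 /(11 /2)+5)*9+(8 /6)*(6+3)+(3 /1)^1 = 14853 /11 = 1350.27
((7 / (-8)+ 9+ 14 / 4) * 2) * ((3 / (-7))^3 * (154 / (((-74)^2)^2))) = -27621 / 2938684448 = -0.00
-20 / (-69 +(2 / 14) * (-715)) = 0.12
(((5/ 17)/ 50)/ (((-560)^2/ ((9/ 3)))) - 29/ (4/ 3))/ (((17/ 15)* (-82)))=3478607991/ 14863385600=0.23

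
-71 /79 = -0.90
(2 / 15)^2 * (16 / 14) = 32 / 1575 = 0.02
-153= -153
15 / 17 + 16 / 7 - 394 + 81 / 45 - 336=-431394 / 595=-725.03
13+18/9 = 15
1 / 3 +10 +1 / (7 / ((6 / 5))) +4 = 1523 / 105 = 14.50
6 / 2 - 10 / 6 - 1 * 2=-2 / 3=-0.67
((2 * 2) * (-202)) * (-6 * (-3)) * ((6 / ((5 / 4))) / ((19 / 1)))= -349056 / 95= -3674.27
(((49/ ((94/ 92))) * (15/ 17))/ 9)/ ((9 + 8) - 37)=-1127/ 4794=-0.24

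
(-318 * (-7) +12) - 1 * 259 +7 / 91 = 25728 / 13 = 1979.08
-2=-2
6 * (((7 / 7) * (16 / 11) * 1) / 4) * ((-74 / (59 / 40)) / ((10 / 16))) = -113664 / 649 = -175.14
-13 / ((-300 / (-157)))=-2041 / 300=-6.80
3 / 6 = 1 / 2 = 0.50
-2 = -2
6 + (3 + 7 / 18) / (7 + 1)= 6.42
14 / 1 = 14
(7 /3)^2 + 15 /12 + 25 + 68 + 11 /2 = 3787 /36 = 105.19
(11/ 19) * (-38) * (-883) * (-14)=-271964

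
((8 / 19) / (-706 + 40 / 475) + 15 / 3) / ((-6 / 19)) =-3185065 / 201186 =-15.83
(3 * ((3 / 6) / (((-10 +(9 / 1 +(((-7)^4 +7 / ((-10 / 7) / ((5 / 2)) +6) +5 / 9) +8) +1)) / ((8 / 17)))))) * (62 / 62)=4104 / 14016653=0.00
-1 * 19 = -19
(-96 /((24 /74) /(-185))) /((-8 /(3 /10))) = -2053.50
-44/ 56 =-11/ 14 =-0.79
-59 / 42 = -1.40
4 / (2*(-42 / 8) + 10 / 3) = -24 / 43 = -0.56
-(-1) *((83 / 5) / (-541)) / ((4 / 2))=-83 / 5410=-0.02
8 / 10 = 4 / 5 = 0.80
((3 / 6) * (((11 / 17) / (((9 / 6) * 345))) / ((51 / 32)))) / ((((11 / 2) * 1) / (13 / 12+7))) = 0.00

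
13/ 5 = 2.60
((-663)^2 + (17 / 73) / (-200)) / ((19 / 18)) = 57759366447 / 138700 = 416433.79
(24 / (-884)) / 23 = -6 / 5083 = -0.00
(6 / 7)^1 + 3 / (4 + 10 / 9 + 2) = 573 / 448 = 1.28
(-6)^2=36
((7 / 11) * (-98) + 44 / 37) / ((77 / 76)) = -1892248 / 31339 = -60.38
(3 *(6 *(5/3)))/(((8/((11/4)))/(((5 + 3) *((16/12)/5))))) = 22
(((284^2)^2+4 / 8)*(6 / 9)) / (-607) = -4336926891 / 607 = -7144854.85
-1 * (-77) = 77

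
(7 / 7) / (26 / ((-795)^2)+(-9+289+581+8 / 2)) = 632025 / 546701651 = 0.00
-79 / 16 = -4.94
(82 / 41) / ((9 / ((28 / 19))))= 56 / 171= 0.33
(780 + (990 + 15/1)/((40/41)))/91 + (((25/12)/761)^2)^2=12588447639194586907/632856148146383616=19.89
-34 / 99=-0.34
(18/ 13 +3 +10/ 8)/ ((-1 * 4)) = -293/ 208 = -1.41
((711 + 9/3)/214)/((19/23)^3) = 4343619/733913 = 5.92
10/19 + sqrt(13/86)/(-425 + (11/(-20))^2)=10/19 - 200* sqrt(1118)/7304797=0.53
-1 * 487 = -487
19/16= 1.19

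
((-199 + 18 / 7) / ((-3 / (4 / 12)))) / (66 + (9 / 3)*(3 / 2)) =2750 / 8883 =0.31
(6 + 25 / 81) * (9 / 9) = 6.31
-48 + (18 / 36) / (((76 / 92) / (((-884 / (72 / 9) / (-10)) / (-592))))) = -21601243 / 449920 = -48.01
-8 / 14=-4 / 7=-0.57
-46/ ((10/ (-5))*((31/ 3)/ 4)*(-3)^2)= 92/ 93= 0.99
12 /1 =12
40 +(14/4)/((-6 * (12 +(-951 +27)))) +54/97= 43054375/1061568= 40.56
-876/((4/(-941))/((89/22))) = 18341031/22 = 833683.23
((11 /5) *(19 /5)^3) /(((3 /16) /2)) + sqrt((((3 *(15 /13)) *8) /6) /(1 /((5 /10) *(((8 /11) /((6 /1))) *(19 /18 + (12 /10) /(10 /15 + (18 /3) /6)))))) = 2 *sqrt(571285) /2145 + 2414368 /1875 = 1288.37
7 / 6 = 1.17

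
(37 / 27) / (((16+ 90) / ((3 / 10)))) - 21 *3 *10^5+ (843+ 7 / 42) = -60093956153 / 9540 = -6299156.83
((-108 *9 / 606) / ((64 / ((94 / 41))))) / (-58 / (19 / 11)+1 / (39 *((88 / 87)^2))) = 455119236 / 265772688659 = 0.00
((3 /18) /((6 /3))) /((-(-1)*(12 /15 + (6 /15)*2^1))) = 5 /96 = 0.05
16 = 16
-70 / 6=-35 / 3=-11.67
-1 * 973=-973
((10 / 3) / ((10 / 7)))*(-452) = -3164 / 3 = -1054.67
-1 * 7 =-7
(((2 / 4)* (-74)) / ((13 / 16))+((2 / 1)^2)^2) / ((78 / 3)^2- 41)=-384 / 8255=-0.05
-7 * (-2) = 14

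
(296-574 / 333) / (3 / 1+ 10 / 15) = 97994 / 1221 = 80.26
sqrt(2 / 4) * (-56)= -28 * sqrt(2)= -39.60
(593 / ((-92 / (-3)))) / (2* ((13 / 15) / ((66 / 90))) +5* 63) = 19569 / 321172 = 0.06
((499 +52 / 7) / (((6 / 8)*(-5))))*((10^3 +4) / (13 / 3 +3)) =-1423672 / 77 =-18489.25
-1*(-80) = 80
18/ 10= 1.80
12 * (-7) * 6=-504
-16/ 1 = -16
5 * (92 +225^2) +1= 253586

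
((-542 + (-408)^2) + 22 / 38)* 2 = 6305058 / 19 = 331845.16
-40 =-40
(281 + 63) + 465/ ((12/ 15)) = 3701/ 4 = 925.25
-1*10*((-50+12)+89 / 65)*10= 47620 / 13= 3663.08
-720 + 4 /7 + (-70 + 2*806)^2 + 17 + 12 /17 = 282870411 /119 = 2377062.28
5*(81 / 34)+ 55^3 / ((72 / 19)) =53753705 / 1224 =43916.43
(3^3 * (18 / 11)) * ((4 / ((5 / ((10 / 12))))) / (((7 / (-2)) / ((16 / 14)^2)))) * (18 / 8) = -93312 / 3773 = -24.73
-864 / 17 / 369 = -96 / 697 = -0.14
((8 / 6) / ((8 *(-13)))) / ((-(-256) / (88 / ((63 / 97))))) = -1067 / 157248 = -0.01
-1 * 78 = -78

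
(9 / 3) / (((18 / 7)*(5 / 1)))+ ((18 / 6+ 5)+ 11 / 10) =28 / 3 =9.33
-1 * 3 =-3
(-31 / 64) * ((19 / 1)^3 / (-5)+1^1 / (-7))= 744279 / 1120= 664.53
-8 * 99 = -792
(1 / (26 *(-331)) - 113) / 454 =-972479 / 3907124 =-0.25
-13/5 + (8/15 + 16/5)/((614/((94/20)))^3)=-1128442550239/434016645000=-2.60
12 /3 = 4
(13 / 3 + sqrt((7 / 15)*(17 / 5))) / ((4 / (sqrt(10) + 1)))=(1 + sqrt(10))*(sqrt(357) + 65) / 60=5.82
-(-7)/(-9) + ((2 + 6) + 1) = 74/9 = 8.22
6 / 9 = 2 / 3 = 0.67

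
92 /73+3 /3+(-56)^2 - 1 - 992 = 156604 /73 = 2145.26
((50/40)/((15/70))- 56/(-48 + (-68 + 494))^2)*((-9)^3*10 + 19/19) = -433921459/10206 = -42516.31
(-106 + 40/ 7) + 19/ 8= -5483/ 56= -97.91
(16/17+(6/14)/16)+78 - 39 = 76099/1904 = 39.97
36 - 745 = -709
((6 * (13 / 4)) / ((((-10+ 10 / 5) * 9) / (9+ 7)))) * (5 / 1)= -21.67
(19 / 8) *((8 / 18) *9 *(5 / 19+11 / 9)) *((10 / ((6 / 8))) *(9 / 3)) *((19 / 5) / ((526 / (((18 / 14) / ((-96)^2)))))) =2413 / 4241664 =0.00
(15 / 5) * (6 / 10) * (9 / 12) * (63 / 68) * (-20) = -1701 / 68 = -25.01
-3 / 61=-0.05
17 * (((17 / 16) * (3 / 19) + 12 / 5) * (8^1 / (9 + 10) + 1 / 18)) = 3605071 / 173280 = 20.80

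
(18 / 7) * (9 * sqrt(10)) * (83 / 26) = 6723 * sqrt(10) / 91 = 233.63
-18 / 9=-2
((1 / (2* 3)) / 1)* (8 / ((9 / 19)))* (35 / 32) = 3.08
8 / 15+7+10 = 263 / 15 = 17.53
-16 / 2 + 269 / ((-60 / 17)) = -5053 / 60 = -84.22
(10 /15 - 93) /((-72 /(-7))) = -1939 /216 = -8.98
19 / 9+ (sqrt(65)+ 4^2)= sqrt(65)+ 163 / 9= 26.17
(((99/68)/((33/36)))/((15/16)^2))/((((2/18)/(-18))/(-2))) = 248832/425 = 585.49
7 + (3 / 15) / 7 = 246 / 35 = 7.03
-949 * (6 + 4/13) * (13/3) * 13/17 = -1011634/51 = -19835.96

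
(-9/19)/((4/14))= -63/38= -1.66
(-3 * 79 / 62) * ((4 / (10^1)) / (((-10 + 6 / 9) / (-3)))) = -0.49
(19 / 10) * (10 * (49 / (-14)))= -133 / 2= -66.50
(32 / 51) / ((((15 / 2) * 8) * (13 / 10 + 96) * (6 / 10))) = 80 / 446607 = 0.00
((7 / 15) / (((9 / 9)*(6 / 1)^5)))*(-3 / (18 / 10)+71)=91 / 21870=0.00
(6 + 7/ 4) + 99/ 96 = 281/ 32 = 8.78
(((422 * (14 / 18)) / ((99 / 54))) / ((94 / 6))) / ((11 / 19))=112252 / 5687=19.74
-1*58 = -58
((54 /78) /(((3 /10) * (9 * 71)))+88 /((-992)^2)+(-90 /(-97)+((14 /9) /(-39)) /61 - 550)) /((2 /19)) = -189226087797246683 /36276918342912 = -5216.16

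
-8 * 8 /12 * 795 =-4240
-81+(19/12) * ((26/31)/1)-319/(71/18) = -2120161/13206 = -160.55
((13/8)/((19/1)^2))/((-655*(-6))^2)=13/44604871200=0.00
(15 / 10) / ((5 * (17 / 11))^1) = 33 / 170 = 0.19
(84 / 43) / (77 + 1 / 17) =714 / 28165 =0.03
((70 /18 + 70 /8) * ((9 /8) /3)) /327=455 /31392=0.01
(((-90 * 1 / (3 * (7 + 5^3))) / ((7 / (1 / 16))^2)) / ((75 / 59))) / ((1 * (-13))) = 59 / 53813760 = 0.00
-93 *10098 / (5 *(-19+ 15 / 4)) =3756456 / 305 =12316.25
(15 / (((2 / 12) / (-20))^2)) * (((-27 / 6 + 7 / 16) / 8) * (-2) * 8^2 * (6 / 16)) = 5265000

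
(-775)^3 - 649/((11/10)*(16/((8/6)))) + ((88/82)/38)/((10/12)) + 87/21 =-76148596266151/163590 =-465484419.99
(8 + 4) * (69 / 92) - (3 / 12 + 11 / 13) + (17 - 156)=-6817 / 52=-131.10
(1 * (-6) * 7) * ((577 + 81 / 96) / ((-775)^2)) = -388311 / 9610000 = -0.04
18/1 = 18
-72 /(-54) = 1.33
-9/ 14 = -0.64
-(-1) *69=69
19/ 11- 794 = -8715/ 11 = -792.27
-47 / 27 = -1.74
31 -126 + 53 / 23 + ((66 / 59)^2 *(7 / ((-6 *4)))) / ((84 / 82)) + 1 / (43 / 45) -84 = -2423741937 / 13770836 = -176.01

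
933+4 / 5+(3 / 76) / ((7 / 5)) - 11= 922.83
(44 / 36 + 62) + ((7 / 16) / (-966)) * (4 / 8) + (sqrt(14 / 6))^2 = 868477 / 13248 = 65.56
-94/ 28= -47/ 14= -3.36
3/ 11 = 0.27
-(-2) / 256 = 1 / 128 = 0.01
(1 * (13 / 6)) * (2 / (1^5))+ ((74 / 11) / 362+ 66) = 420212 / 5973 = 70.35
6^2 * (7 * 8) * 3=6048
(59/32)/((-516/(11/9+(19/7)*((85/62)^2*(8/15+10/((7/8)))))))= -1556454751/6997802112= -0.22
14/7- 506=-504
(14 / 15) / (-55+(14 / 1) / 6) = -7 / 395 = -0.02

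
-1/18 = -0.06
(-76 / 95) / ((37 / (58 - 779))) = 15.59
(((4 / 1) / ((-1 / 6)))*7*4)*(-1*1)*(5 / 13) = 3360 / 13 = 258.46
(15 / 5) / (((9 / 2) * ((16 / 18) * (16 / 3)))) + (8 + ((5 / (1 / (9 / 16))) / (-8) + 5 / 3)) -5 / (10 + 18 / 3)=9.14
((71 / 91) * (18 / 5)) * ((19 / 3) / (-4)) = -4047 / 910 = -4.45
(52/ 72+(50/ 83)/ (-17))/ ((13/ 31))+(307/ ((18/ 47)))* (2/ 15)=108.52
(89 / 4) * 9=801 / 4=200.25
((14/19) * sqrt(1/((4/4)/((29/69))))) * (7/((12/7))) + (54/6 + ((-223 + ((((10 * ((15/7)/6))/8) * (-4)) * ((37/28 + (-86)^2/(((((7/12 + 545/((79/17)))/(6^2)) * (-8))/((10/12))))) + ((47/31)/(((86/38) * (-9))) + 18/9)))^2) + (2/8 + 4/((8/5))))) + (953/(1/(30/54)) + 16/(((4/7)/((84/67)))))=343 * sqrt(2001)/7866 + 3183561187640580198252399351043/18499294817643397252356288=172092.90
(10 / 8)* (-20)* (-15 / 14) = 26.79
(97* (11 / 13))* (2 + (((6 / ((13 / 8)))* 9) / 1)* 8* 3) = 11090398 / 169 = 65623.66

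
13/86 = 0.15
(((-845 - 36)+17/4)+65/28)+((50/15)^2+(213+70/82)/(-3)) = -2414077/2583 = -934.60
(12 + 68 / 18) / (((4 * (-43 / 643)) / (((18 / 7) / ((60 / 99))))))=-1506549 / 6020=-250.26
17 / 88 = 0.19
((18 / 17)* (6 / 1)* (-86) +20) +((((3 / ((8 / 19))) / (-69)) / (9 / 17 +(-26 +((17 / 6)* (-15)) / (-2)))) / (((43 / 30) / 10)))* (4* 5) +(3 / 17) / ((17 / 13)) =-42885950911 / 82030627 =-522.80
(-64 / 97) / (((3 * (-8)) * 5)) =0.01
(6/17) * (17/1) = 6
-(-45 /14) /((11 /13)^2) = 7605 /1694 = 4.49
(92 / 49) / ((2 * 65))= 46 / 3185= 0.01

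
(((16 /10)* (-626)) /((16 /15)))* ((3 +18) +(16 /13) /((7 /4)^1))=-1854525 /91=-20379.40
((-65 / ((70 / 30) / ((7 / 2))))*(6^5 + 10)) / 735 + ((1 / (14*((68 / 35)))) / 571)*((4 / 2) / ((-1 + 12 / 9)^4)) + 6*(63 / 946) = -929097904403 / 899916556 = -1032.43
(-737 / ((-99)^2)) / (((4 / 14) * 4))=-469 / 7128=-0.07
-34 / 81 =-0.42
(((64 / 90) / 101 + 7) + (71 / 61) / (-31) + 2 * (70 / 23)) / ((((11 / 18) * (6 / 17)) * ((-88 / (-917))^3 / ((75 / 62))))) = 84581489937892700515 / 1020805812071936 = 82857.57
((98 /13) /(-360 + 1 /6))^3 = -203297472 /22109961376763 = -0.00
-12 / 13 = -0.92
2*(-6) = -12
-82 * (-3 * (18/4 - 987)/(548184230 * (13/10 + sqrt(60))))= 3142035/319646224513 - 4833900 * sqrt(15)/319646224513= -0.00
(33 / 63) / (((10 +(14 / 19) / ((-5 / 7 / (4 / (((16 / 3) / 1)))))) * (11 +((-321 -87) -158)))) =-418 / 4086243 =-0.00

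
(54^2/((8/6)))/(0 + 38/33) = 72171/38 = 1899.24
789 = 789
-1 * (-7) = 7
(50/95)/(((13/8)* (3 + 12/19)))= 0.09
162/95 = 1.71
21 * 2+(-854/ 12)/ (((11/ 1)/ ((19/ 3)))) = 203/ 198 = 1.03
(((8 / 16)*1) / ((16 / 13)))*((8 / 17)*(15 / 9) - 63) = -41249 / 1632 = -25.28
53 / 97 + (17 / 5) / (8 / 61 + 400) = 6568709 / 11837880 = 0.55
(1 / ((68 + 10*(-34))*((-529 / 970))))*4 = 485 / 17986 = 0.03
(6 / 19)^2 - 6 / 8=-0.65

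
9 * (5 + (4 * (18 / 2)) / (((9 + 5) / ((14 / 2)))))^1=207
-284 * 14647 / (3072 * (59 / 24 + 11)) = -100.61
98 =98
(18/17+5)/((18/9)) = 103/34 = 3.03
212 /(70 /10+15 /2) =424 /29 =14.62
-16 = -16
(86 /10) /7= 1.23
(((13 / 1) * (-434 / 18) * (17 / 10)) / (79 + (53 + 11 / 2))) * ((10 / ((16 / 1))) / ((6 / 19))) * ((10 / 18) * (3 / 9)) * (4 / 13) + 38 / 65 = 61541 / 416988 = 0.15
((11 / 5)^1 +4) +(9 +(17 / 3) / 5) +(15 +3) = 103 / 3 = 34.33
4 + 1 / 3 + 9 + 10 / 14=295 / 21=14.05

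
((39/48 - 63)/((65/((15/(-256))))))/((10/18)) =5373/53248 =0.10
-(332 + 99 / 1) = -431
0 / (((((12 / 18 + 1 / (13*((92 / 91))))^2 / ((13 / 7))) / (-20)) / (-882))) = 0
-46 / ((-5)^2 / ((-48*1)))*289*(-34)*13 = -282045504 / 25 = -11281820.16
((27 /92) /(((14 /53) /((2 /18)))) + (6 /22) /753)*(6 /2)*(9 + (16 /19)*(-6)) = 5213925 /3556168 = 1.47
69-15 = 54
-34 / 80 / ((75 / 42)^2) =-833 / 6250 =-0.13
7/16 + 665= 10647/16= 665.44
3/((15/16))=16/5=3.20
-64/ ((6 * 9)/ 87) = -928/ 9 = -103.11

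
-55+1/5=-274/5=-54.80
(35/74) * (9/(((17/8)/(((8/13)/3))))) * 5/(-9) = -5600/24531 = -0.23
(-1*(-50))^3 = 125000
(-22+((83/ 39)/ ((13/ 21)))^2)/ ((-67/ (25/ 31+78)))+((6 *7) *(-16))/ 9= -11156814179/ 177963591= -62.69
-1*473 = -473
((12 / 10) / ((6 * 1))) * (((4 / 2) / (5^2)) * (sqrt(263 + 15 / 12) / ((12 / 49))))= 49 * sqrt(1057) / 1500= 1.06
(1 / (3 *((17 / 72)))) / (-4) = -6 / 17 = -0.35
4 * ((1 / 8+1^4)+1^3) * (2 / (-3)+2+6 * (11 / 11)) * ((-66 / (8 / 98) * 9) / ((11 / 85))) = -7009695 / 2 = -3504847.50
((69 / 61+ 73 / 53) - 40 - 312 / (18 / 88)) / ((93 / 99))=-166736218 / 100223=-1663.65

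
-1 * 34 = -34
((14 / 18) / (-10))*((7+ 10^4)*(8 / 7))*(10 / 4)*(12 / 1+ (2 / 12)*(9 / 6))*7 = -3432401 / 18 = -190688.94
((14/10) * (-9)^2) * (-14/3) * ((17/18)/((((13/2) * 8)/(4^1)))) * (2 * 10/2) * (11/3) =-1409.69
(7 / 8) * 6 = 21 / 4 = 5.25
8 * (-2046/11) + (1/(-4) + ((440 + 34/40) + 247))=-4002/5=-800.40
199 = 199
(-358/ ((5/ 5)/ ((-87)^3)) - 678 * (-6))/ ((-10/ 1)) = -117874071/ 5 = -23574814.20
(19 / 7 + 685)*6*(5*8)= 1155360 / 7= 165051.43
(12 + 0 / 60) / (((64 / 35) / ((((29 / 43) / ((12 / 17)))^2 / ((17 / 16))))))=500395 / 88752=5.64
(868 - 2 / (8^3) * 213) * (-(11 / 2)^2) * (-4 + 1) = 80584185 / 1024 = 78695.49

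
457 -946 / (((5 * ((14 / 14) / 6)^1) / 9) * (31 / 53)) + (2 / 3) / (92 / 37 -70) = -9879409634 / 580785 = -17010.44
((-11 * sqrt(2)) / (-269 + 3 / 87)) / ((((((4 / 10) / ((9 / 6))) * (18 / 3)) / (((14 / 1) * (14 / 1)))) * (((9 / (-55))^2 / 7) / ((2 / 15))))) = 13239457 * sqrt(2) / 75816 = 246.96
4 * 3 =12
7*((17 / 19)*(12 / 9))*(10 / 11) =4760 / 627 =7.59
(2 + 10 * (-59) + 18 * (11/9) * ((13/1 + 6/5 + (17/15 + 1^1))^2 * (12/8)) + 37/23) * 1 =566992/69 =8217.28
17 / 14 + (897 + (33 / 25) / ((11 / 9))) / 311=446503 / 108850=4.10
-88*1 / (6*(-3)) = 44 / 9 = 4.89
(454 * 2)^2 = 824464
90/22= 45/11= 4.09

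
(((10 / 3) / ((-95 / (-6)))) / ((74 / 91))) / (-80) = -91 / 28120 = -0.00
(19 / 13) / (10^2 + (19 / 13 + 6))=19 / 1397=0.01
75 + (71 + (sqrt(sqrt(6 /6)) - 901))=-754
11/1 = 11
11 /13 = 0.85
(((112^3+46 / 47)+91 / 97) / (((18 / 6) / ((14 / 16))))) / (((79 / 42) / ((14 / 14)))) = 313848699059 / 1440644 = 217853.06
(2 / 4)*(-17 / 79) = -17 / 158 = -0.11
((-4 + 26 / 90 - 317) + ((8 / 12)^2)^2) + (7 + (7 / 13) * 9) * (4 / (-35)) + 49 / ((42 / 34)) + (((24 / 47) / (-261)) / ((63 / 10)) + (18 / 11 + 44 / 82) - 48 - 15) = -7771387026562 / 22655247615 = -343.03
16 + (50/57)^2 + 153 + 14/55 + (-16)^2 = 76128361/178695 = 426.02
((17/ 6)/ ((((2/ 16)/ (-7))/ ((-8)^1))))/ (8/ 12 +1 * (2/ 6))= 3808/ 3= 1269.33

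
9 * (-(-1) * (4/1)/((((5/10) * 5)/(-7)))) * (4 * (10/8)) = -504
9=9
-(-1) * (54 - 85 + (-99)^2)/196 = 4885/98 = 49.85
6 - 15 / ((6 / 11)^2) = -533 / 12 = -44.42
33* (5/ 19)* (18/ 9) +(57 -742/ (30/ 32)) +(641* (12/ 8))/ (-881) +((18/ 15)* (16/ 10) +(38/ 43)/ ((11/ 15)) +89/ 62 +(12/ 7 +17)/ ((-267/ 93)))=-8258917418103976/ 11468368890825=-720.15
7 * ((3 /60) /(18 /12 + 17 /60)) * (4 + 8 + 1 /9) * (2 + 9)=8393 /321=26.15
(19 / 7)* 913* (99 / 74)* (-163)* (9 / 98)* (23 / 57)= -1016582589 / 50764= -20025.66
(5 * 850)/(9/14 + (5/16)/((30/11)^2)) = 85680000/13807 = 6205.55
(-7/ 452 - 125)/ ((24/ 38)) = -1073633/ 5424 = -197.94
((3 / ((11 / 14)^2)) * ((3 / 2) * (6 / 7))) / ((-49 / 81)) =-8748 / 847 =-10.33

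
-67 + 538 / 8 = 1 / 4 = 0.25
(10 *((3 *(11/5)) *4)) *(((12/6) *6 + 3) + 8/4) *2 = 8976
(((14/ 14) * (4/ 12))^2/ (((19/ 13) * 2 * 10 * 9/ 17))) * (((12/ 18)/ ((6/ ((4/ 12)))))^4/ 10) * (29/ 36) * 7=0.00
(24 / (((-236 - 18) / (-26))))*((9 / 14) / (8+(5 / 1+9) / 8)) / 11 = 144 / 9779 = 0.01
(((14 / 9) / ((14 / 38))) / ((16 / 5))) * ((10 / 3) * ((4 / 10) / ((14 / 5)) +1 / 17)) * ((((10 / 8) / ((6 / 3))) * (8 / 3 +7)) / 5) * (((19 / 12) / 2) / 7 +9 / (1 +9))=2344505 / 2159136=1.09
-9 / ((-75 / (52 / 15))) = 0.42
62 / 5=12.40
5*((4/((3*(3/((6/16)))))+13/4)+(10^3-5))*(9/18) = 59905/24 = 2496.04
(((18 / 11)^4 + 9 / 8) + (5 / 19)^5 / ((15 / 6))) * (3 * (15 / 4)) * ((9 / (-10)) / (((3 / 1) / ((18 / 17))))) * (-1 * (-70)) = -20461900945286115 / 9860697804848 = -2075.10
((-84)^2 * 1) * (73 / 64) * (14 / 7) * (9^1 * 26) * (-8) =-30132648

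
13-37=-24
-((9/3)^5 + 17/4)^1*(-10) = 4945/2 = 2472.50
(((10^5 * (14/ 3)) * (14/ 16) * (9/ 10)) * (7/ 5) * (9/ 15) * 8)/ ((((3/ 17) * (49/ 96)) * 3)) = 9139200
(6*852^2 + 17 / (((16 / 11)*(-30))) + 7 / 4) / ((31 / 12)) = 2090604173 / 1240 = 1685971.11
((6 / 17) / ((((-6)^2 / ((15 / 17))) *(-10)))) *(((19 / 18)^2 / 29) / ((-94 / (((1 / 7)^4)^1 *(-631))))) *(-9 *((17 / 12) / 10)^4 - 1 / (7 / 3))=15878091244777 / 395367867827896320000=0.00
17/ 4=4.25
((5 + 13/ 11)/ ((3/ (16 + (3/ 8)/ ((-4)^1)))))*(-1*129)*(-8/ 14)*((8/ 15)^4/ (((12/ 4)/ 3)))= 762017792/ 3898125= 195.48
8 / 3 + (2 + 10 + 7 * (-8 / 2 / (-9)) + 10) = 250 / 9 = 27.78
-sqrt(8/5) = -2 * sqrt(10)/5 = -1.26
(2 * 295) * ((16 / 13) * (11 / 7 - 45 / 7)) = -320960 / 91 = -3527.03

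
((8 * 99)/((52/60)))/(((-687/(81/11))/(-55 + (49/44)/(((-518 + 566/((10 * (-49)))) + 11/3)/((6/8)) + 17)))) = 26076267779850/48401736097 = 538.75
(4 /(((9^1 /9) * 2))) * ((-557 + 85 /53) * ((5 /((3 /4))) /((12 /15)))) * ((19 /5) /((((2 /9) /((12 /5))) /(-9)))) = 181208016 /53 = 3419019.17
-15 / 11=-1.36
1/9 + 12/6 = 19/9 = 2.11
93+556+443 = 1092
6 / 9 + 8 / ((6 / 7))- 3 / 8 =77 / 8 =9.62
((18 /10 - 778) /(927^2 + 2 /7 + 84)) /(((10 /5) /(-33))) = 896511 /60158930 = 0.01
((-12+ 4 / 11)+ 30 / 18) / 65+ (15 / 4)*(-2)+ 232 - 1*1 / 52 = 1924729 / 8580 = 224.33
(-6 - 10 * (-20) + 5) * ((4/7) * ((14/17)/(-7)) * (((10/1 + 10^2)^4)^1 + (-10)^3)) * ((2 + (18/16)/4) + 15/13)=-10408618434750/1547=-6728260138.82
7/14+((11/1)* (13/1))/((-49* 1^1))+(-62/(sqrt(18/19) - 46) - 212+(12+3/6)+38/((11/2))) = -2097371564/10830127+93* sqrt(38)/20093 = -193.63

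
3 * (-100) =-300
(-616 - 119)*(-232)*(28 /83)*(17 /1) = 977921.93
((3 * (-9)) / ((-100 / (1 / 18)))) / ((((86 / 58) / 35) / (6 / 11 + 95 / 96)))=0.54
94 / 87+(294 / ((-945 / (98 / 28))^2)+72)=25751321 / 352350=73.08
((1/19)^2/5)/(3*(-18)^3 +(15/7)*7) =-1/31553205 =-0.00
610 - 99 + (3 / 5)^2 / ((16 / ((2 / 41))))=4190209 / 8200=511.00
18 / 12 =3 / 2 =1.50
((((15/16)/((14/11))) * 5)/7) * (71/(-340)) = -0.11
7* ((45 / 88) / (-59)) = -315 / 5192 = -0.06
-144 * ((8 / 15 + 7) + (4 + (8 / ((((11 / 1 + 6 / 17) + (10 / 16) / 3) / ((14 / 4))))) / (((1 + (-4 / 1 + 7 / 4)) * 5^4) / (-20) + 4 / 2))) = -2874030384 / 1721705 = -1669.29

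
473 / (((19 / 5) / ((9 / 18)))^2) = 11825 / 1444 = 8.19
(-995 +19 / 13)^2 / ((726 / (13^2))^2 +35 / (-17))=479282639888 / 7960657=60206.42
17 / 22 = 0.77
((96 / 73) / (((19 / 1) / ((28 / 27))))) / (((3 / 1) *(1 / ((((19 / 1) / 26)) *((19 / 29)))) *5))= 8512 / 3715335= 0.00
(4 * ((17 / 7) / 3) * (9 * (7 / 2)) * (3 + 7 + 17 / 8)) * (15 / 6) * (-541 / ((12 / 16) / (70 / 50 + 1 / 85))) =-3148620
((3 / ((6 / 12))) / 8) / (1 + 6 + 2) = 1 / 12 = 0.08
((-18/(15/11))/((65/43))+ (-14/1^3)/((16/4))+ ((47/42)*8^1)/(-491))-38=-336786661/6702150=-50.25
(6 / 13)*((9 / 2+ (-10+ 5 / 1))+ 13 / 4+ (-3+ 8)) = 3.58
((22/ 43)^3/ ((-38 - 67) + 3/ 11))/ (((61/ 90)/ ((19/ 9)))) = -1390895/ 349194744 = -0.00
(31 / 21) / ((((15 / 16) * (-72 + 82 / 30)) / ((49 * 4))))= -4.46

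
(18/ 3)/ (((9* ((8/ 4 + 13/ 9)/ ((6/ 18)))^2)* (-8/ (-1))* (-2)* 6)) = -1/ 15376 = -0.00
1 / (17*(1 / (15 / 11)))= 15 / 187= 0.08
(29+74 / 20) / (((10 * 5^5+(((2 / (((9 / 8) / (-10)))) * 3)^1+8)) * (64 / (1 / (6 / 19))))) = 6213 / 119825920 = 0.00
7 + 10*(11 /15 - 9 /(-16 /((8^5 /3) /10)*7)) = 18733 /21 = 892.05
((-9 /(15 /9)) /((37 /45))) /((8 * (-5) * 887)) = 243 /1312760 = 0.00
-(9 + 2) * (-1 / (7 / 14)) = 22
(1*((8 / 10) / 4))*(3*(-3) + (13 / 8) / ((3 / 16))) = -1 / 15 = -0.07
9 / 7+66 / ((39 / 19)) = 3043 / 91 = 33.44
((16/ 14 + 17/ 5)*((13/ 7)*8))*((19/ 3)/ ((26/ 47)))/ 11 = 189316/ 2695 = 70.25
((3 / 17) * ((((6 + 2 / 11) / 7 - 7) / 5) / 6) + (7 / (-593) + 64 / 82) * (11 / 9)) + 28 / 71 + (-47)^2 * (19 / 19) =449500172985023 / 203366331630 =2210.30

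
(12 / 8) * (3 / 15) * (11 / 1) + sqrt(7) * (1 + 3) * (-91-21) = 33 / 10-448 * sqrt(7) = -1182.00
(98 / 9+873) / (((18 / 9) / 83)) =660265 / 18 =36681.39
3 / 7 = 0.43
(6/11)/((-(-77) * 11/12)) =72/9317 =0.01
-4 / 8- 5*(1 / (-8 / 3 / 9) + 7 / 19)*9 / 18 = 2133 / 304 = 7.02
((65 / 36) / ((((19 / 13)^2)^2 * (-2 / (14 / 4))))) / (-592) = 12995255 / 11109604608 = 0.00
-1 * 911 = -911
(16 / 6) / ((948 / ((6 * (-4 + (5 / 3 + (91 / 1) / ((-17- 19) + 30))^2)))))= 713 / 237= 3.01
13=13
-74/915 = -0.08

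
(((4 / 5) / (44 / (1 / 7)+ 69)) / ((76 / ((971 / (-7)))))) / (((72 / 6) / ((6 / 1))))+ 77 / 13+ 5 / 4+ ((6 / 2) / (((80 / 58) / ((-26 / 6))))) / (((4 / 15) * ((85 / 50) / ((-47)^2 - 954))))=-1778770639941 / 68191760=-26084.83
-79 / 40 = -1.98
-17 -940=-957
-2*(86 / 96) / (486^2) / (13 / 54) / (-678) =43 / 925258464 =0.00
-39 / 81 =-13 / 27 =-0.48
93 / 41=2.27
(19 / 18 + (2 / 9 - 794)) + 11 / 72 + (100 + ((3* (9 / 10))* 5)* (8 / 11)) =-540739 / 792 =-682.75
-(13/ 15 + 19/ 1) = -298/ 15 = -19.87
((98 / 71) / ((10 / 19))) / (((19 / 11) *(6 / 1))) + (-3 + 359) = 758819 / 2130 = 356.25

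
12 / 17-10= -158 / 17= -9.29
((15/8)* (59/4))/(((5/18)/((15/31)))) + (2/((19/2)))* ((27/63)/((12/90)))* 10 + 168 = 14707059/65968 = 222.94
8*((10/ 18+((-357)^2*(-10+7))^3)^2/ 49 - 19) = 2024515599725159538366555180549342344/ 3969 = 510082035708027094574591900000000.00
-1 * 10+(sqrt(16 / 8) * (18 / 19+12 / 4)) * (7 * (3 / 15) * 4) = -10+420 * sqrt(2) / 19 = 21.26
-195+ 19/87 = -16946/87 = -194.78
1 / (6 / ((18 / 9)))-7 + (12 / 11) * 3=-112 / 33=-3.39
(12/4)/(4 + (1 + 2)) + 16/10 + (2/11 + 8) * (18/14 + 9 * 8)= 231631/385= 601.64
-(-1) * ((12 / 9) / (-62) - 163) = -163.02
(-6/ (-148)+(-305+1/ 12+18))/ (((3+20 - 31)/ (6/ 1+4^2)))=1401103/ 1776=788.91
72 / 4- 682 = -664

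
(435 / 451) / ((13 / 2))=870 / 5863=0.15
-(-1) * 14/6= 7/3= 2.33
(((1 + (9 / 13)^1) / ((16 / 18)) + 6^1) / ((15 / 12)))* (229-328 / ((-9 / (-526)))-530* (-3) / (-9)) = -120881.07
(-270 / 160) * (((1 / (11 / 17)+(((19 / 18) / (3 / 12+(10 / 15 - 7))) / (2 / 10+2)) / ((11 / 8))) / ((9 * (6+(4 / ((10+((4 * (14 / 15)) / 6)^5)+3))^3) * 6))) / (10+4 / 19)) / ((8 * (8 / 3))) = -10566841420351741172912207419059139 / 298388342133133127829104277022046380032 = -0.00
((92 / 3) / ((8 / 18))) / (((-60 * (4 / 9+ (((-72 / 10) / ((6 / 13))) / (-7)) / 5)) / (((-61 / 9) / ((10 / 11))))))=108031 / 11216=9.63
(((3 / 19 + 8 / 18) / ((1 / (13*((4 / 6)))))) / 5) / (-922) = -1339 / 1182465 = -0.00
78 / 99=26 / 33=0.79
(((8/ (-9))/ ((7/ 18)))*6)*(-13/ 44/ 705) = 104/ 18095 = 0.01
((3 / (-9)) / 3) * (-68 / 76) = 17 / 171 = 0.10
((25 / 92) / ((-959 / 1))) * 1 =-25 / 88228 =-0.00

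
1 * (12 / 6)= 2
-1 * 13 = -13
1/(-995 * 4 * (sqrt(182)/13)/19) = -19 * sqrt(182)/55720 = -0.00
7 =7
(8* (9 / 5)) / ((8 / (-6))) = -10.80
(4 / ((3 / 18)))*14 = 336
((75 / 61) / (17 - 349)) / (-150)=0.00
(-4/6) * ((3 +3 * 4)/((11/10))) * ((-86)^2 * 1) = -739600/11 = -67236.36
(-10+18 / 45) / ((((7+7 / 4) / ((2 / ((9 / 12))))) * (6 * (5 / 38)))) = -9728 / 2625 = -3.71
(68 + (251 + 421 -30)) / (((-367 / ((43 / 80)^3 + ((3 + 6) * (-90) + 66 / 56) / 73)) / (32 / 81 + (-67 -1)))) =-277813007927677 / 194438361600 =-1428.80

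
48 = 48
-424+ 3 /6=-847 /2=-423.50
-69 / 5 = -13.80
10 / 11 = 0.91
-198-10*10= -298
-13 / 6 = -2.17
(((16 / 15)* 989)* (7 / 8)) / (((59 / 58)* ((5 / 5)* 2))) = 401534 / 885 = 453.71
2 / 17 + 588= 9998 / 17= 588.12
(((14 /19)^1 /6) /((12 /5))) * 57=35 /12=2.92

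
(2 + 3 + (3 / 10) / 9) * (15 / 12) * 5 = 755 / 24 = 31.46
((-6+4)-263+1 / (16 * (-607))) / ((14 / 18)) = -23163129 / 67984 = -340.71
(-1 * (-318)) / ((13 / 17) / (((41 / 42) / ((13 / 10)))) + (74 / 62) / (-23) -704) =-395083995 / 873450614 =-0.45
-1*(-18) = 18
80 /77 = 1.04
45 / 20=9 / 4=2.25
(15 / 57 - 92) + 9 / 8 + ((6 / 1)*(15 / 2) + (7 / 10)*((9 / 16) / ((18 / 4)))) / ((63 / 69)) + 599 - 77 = 480.77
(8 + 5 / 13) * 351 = 2943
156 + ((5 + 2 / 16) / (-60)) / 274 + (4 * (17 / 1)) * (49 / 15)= 9946411 / 26304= 378.13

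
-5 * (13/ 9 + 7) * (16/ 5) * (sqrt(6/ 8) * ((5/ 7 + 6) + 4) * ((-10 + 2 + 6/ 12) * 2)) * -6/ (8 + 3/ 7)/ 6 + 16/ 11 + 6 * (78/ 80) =1607/ 220 - 76000 * sqrt(3)/ 59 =-2223.81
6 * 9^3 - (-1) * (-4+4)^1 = 4374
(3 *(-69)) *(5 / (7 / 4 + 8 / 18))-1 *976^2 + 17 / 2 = -150580185 / 158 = -953039.15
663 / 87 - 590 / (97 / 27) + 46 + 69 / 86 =-26563513 / 241918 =-109.80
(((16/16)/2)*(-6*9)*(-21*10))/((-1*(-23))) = 5670/23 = 246.52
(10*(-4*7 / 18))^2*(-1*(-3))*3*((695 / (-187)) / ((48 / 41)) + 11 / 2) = 5064.26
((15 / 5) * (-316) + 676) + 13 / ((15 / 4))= -4028 / 15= -268.53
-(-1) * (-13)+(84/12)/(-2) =-33/2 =-16.50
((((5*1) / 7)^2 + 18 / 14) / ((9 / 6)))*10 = 11.97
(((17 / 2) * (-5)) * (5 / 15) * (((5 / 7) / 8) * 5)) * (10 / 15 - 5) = 27625 / 1008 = 27.41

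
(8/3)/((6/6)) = 8/3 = 2.67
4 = 4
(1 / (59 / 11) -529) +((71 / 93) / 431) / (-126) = -157574293789 / 297977022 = -528.81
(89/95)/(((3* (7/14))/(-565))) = -20114/57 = -352.88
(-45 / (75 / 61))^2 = 33489 / 25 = 1339.56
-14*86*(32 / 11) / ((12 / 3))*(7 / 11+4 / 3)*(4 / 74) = -1252160 / 13431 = -93.23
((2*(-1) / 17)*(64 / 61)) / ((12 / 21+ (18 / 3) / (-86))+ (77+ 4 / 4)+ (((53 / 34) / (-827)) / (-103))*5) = -6563707136 / 4174431460491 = -0.00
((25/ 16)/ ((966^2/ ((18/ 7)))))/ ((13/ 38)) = 475/ 37740976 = 0.00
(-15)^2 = 225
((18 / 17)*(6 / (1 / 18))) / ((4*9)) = 54 / 17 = 3.18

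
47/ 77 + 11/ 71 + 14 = 80722/ 5467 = 14.77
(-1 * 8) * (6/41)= -48/41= -1.17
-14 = -14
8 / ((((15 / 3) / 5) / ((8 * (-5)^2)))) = 1600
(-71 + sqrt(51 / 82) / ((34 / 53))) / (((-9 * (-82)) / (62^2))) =-136462 / 369 + 50933 * sqrt(4182) / 514386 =-363.41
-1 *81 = -81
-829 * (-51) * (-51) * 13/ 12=-9343659/ 4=-2335914.75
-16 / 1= -16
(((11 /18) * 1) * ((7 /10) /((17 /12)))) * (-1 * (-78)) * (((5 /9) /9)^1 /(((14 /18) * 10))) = 143 /765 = 0.19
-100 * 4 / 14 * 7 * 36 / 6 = -1200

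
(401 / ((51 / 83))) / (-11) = -33283 / 561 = -59.33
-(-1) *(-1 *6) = -6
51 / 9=17 / 3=5.67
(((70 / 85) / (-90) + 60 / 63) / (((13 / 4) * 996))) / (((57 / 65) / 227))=1146577 / 15200703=0.08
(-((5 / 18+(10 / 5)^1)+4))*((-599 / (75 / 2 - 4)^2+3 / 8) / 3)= 644213 / 1939248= 0.33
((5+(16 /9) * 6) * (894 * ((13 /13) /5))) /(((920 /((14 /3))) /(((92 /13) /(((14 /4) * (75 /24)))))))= 224096 /24375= 9.19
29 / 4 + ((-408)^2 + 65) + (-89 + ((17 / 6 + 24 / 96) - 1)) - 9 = 499321 / 3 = 166440.33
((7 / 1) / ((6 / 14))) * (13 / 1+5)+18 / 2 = 303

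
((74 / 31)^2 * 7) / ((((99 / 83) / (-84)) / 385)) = -3117924880 / 2883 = -1081486.26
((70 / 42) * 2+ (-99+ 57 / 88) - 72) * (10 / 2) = -220465 / 264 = -835.09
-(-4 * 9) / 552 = 3 / 46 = 0.07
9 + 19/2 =37/2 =18.50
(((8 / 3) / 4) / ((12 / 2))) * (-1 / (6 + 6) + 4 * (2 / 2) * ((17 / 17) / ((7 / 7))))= 47 / 108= 0.44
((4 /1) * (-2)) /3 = -8 /3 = -2.67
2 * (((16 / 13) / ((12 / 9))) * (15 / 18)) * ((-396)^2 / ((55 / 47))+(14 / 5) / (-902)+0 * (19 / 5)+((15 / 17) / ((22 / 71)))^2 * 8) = 206263.49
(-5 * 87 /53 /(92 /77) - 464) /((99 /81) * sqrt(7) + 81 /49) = 738125562951 /7324756456 - 545747158341 * sqrt(7) /7324756456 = -96.36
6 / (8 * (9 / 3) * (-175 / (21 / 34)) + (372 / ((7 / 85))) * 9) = 21 / 118490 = 0.00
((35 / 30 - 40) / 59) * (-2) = 233 / 177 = 1.32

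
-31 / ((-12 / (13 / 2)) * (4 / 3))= 403 / 32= 12.59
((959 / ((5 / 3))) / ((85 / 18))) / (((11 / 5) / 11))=51786 / 85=609.25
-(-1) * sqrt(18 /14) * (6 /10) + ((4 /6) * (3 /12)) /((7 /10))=5 /21 + 9 * sqrt(7) /35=0.92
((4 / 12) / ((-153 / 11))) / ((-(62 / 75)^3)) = 171875 / 4051576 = 0.04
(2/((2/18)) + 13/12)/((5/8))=458/15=30.53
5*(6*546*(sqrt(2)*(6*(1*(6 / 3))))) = 196560*sqrt(2) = 277977.82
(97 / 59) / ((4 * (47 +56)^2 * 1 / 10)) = 485 / 1251862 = 0.00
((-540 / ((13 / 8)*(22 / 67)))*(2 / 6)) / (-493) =48240 / 70499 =0.68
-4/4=-1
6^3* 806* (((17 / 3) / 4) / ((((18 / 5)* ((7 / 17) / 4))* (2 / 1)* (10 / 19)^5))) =288383822233 / 35000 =8239537.78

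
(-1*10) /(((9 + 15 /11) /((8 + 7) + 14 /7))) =-935 /57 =-16.40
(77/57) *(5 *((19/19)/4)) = 385/228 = 1.69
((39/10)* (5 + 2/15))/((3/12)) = 2002/25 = 80.08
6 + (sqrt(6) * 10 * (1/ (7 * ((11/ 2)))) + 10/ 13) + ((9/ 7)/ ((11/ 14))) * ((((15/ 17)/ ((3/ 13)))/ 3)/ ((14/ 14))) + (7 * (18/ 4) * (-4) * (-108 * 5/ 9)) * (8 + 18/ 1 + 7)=20 * sqrt(6)/ 77 + 606507406/ 2431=249489.49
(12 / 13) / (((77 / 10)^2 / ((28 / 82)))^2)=480000 / 15677538877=0.00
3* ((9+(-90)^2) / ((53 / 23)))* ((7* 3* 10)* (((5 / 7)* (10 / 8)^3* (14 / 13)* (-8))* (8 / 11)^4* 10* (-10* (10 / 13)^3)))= 141886080000000000 / 418161601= 339309204.05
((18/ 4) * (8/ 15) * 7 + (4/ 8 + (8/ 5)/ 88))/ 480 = 127/ 3520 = 0.04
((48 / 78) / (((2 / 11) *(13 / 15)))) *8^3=337920 / 169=1999.53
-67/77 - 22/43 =-4575/3311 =-1.38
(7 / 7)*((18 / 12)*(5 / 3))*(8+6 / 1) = 35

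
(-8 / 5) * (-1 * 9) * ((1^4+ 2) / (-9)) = -24 / 5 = -4.80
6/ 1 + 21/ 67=423/ 67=6.31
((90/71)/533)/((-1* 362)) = -45/6849583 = -0.00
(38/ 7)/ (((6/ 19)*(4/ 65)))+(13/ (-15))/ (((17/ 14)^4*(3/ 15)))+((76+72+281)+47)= 753.35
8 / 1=8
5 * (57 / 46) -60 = -2475 / 46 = -53.80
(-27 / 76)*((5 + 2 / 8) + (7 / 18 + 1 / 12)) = -309 / 152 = -2.03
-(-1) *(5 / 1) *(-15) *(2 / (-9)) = 50 / 3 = 16.67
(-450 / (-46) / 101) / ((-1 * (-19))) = 225 / 44137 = 0.01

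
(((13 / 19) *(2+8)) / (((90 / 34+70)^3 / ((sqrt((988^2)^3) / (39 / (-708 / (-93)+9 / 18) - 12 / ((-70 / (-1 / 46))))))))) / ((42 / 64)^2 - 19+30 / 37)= -25083932757065728 / 124321872657825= -201.77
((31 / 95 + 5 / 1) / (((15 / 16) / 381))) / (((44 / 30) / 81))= 11356848 / 95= 119545.77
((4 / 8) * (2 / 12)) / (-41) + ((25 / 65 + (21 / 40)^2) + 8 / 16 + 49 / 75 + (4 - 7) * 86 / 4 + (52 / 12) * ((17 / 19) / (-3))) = -9330251521 / 145828800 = -63.98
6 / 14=3 / 7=0.43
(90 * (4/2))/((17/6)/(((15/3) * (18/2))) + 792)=48600/213857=0.23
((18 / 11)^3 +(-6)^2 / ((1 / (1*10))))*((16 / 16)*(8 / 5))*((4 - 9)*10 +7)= -166837248 / 6655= -25069.46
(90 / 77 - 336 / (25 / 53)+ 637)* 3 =-428223 / 1925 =-222.45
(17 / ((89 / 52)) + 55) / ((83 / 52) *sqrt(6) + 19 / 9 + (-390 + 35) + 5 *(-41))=-353071056312 / 3033372956245-1010157642 *sqrt(6) / 3033372956245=-0.12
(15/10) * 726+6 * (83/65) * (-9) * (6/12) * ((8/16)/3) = 140823/130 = 1083.25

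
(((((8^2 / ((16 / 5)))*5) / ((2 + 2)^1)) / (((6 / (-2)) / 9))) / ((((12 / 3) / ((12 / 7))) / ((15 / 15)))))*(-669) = 150525 / 7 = 21503.57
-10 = -10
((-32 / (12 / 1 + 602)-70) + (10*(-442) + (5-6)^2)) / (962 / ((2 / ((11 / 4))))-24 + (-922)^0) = -5512556 / 1596093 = -3.45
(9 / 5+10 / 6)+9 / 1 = 187 / 15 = 12.47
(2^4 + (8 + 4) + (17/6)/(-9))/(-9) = -1495/486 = -3.08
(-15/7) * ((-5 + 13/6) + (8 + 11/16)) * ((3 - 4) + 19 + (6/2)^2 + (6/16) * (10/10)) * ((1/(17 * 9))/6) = -102565/274176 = -0.37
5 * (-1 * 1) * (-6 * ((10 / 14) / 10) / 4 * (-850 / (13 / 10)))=-31875 / 91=-350.27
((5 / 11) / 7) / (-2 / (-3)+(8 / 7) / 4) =3 / 44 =0.07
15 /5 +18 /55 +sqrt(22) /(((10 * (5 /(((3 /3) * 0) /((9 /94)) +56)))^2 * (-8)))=183 /55-98 * sqrt(22) /625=2.59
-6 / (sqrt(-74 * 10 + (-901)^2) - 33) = 6 / (33 - sqrt(811061)) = -0.01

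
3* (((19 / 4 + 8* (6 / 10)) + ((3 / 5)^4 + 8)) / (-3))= -44199 / 2500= -17.68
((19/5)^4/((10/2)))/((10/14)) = 912247/15625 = 58.38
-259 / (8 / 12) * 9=-6993 / 2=-3496.50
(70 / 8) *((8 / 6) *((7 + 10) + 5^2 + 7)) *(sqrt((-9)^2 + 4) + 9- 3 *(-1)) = 1715 *sqrt(85) / 3 + 6860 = 12130.51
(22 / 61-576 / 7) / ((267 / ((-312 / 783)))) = 3638128 / 29756349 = 0.12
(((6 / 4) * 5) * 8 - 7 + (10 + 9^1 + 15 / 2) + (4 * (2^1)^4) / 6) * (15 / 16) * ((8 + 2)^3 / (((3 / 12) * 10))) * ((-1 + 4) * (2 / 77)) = 202875 / 77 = 2634.74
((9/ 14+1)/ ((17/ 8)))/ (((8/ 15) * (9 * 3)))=115/ 2142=0.05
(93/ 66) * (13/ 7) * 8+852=67216/ 77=872.94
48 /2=24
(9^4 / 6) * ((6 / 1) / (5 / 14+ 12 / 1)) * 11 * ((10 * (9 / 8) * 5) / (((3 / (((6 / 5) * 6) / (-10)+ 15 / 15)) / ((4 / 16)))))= 10609137 / 1384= 7665.56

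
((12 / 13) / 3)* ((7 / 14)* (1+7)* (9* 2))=288 / 13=22.15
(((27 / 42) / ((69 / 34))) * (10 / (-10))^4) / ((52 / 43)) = 2193 / 8372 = 0.26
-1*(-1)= 1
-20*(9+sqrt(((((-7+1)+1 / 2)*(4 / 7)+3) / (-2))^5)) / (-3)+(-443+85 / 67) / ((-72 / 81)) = 5*sqrt(14) / 2058+74631 / 134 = 556.96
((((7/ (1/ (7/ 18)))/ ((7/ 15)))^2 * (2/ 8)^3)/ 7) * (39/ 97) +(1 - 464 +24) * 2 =-65405213/ 74496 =-877.97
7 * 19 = 133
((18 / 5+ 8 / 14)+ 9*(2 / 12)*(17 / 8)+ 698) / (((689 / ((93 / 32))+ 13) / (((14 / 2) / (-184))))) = -36735093 / 342343040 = -0.11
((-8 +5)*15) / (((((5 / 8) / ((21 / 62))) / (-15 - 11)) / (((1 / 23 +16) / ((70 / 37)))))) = 19168812 / 3565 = 5376.95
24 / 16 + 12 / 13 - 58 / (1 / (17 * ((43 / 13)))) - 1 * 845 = -106703 / 26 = -4103.96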